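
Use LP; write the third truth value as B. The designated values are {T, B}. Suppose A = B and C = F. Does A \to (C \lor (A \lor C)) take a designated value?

Yes

A \lor C = B \lor F = B
C \lor (A \lor C) = F \lor B = B
A \to (C \lor (A \lor C)) = B \to B = B
B ∈ {T, B}.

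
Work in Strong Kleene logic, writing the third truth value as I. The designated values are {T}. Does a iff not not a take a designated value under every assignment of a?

Countermodel: a=I gives I, which is not designated.

No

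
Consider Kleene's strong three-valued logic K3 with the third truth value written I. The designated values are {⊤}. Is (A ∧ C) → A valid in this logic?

Countermodel: A=I, C=⊤ gives I, which is not designated.

No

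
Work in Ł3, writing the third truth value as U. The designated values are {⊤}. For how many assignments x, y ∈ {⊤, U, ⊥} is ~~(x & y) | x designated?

Designated under: (x=⊤, y=⊤); (x=⊤, y=U); (x=⊤, y=⊥).

3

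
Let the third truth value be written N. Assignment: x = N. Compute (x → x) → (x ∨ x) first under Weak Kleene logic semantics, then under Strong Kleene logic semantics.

In Weak Kleene logic: x → x = N → N = N  [any arg is the third value ⇒ result is the third value]
x ∨ x = N ∨ N = N
(x → x) → (x ∨ x) = N → N = N
In Strong Kleene logic: x → x = N → N = N  [¬N ∨ N]
x ∨ x = N ∨ N = N
(x → x) → (x ∨ x) = N → N = N

N; N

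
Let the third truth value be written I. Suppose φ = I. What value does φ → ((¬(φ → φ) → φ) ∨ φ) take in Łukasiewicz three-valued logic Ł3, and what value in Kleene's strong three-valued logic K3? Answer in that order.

⊤; I

In Łukasiewicz three-valued logic Ł3: φ → φ = I → I = ⊤  [min(1, 1−½+½)]
¬(φ → φ) = ¬⊤ = ⊥
¬(φ → φ) → φ = ⊥ → I = ⊤
(¬(φ → φ) → φ) ∨ φ = ⊤ ∨ I = ⊤
φ → ((¬(φ → φ) → φ) ∨ φ) = I → ⊤ = ⊤
In Kleene's strong three-valued logic K3: φ → φ = I → I = I  [¬I ∨ I]
¬(φ → φ) = ¬I = I
¬(φ → φ) → φ = I → I = I
(¬(φ → φ) → φ) ∨ φ = I ∨ I = I
φ → ((¬(φ → φ) → φ) ∨ φ) = I → I = I
They differ because Łukasiewicz three-valued logic Ł3 and Kleene's strong three-valued logic K3 treat I differently under implication.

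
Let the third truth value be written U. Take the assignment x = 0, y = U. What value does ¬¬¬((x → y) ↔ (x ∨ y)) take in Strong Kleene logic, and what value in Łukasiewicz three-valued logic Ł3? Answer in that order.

U; U

In Strong Kleene logic: x → y = 0 → U = 1  [¬0 ∨ U]
x ∨ y = 0 ∨ U = U
(x → y) ↔ (x ∨ y) = 1 ↔ U = U
¬((x → y) ↔ (x ∨ y)) = ¬U = U
¬¬((x → y) ↔ (x ∨ y)) = ¬U = U
¬¬¬((x → y) ↔ (x ∨ y)) = ¬U = U
In Łukasiewicz three-valued logic Ł3: x → y = 0 → U = 1  [min(1, 1−0+½)]
x ∨ y = 0 ∨ U = U
(x → y) ↔ (x ∨ y) = 1 ↔ U = U
¬((x → y) ↔ (x ∨ y)) = ¬U = U
¬¬((x → y) ↔ (x ∨ y)) = ¬U = U
¬¬¬((x → y) ↔ (x ∨ y)) = ¬U = U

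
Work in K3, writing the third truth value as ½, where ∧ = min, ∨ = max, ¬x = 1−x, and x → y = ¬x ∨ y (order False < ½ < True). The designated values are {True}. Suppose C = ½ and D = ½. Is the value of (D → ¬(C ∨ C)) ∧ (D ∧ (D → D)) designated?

No

C ∨ C = ½ ∨ ½ = ½
¬(C ∨ C) = ¬½ = ½
D → ¬(C ∨ C) = ½ → ½ = ½  [¬½ ∨ ½]
D → D = ½ → ½ = ½
D ∧ (D → D) = ½ ∧ ½ = ½
(D → ¬(C ∨ C)) ∧ (D ∧ (D → D)) = ½ ∧ ½ = ½
½ ∉ {True}.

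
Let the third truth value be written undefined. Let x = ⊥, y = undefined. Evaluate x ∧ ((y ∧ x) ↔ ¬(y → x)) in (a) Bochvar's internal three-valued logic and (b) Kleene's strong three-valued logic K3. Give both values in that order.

In Bochvar's internal three-valued logic: y ∧ x = undefined ∧ ⊥ = undefined
y → x = undefined → ⊥ = undefined  [any arg is the third value ⇒ result is the third value]
¬(y → x) = ¬undefined = undefined
(y ∧ x) ↔ ¬(y → x) = undefined ↔ undefined = undefined
x ∧ ((y ∧ x) ↔ ¬(y → x)) = ⊥ ∧ undefined = undefined
In Kleene's strong three-valued logic K3: y ∧ x = undefined ∧ ⊥ = ⊥
y → x = undefined → ⊥ = undefined
¬(y → x) = ¬undefined = undefined
(y ∧ x) ↔ ¬(y → x) = ⊥ ↔ undefined = undefined
x ∧ ((y ∧ x) ↔ ¬(y → x)) = ⊥ ∧ undefined = ⊥
They differ because Bochvar's internal three-valued logic and Kleene's strong three-valued logic K3 treat undefined differently under the binary connectives.

undefined; ⊥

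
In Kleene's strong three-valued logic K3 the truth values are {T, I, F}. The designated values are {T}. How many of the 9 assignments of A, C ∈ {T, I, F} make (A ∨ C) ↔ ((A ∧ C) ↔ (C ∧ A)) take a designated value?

Designated under: (A=T, C=T); (A=T, C=F); (A=F, C=T).

3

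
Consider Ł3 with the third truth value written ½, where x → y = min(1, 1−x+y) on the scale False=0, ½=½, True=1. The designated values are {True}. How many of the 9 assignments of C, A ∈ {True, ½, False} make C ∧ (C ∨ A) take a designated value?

Designated under: (C=True, A=True); (C=True, A=½); (C=True, A=False).

3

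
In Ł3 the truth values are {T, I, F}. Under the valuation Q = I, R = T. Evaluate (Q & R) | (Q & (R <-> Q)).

I

Q & R = I & T = I
R <-> Q = T <-> I = I  [1 − |1−½|]
Q & (R <-> Q) = I & I = I
(Q & R) | (Q & (R <-> Q)) = I | I = I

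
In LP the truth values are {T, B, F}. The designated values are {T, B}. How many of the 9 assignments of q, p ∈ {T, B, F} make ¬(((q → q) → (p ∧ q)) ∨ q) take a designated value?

6

Of the 9 assignments, 6 give a value in {T, B}.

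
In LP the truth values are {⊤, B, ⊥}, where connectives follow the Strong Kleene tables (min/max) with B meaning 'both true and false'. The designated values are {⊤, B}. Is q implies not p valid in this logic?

Countermodel: q=⊤, p=⊤ gives ⊥, which is not designated.

No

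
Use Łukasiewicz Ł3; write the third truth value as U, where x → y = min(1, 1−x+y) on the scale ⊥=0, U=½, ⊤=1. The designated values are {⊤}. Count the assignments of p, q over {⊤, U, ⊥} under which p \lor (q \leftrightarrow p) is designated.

5

Of the 9 assignments, 5 give a value in {⊤}.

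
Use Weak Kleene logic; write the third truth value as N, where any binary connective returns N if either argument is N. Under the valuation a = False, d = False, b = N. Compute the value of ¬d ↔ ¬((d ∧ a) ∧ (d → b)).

N

¬d = ¬False = True
d ∧ a = False ∧ False = False
d → b = False → N = N  [any arg is the third value ⇒ result is the third value]
(d ∧ a) ∧ (d → b) = False ∧ N = N
¬((d ∧ a) ∧ (d → b)) = ¬N = N
¬d ↔ ¬((d ∧ a) ∧ (d → b)) = True ↔ N = N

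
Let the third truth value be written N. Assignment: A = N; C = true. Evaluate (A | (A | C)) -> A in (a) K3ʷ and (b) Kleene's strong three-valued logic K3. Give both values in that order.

N; N

In K3ʷ: A | C = N | true = N
A | (A | C) = N | N = N
(A | (A | C)) -> A = N -> N = N  [any arg is the third value ⇒ result is the third value]
In Kleene's strong three-valued logic K3: A | C = N | true = true
A | (A | C) = N | true = true
(A | (A | C)) -> A = true -> N = N  [~true | N]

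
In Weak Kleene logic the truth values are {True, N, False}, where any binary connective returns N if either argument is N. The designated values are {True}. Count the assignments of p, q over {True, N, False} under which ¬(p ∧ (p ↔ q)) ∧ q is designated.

Designated under: (p=False, q=True).

1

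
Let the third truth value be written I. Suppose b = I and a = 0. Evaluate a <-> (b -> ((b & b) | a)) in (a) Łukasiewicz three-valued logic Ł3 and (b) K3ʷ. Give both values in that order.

0; I

In Łukasiewicz three-valued logic Ł3: b & b = I & I = I
(b & b) | a = I | 0 = I
b -> ((b & b) | a) = I -> I = 1
a <-> (b -> ((b & b) | a)) = 0 <-> 1 = 0
In K3ʷ: b & b = I & I = I
(b & b) | a = I | 0 = I
b -> ((b & b) | a) = I -> I = I
a <-> (b -> ((b & b) | a)) = 0 <-> I = I
They differ because Łukasiewicz three-valued logic Ł3 and K3ʷ treat I differently under the binary connectives.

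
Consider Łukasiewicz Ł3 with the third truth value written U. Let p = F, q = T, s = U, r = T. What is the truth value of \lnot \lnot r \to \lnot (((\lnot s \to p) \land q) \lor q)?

\lnot r = \lnot T = F
\lnot \lnot r = \lnot F = T
\lnot s = \lnot U = U
\lnot s \to p = U \to F = U  [min(1, 1−½+0)]
(\lnot s \to p) \land q = U \land T = U
((\lnot s \to p) \land q) \lor q = U \lor T = T
\lnot (((\lnot s \to p) \land q) \lor q) = \lnot T = F
\lnot \lnot r \to \lnot (((\lnot s \to p) \land q) \lor q) = T \to F = F

F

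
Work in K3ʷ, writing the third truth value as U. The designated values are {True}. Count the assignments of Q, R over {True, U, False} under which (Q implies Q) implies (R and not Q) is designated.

1

Designated under: (Q=False, R=True).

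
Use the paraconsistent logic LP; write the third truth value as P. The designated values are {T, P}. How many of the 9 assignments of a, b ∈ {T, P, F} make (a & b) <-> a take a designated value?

8

Of the 9 assignments, 8 give a value in {T, P}.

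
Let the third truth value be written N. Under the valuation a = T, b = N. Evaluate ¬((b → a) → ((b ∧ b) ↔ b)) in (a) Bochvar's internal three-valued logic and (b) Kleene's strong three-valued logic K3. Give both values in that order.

N; N

In Bochvar's internal three-valued logic: b → a = N → T = N  [any arg is the third value ⇒ result is the third value]
b ∧ b = N ∧ N = N
(b ∧ b) ↔ b = N ↔ N = N
(b → a) → ((b ∧ b) ↔ b) = N → N = N
¬((b → a) → ((b ∧ b) ↔ b)) = ¬N = N
In Kleene's strong three-valued logic K3: b → a = N → T = T
b ∧ b = N ∧ N = N
(b ∧ b) ↔ b = N ↔ N = N
(b → a) → ((b ∧ b) ↔ b) = T → N = N
¬((b → a) → ((b ∧ b) ↔ b)) = ¬N = N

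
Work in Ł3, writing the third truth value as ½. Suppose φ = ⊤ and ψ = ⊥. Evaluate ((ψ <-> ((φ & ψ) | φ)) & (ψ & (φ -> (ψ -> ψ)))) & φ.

φ & ψ = ⊤ & ⊥ = ⊥
(φ & ψ) | φ = ⊥ | ⊤ = ⊤
ψ <-> ((φ & ψ) | φ) = ⊥ <-> ⊤ = ⊥
ψ -> ψ = ⊥ -> ⊥ = ⊤
φ -> (ψ -> ψ) = ⊤ -> ⊤ = ⊤
ψ & (φ -> (ψ -> ψ)) = ⊥ & ⊤ = ⊥
(ψ <-> ((φ & ψ) | φ)) & (ψ & (φ -> (ψ -> ψ))) = ⊥ & ⊥ = ⊥
((ψ <-> ((φ & ψ) | φ)) & (ψ & (φ -> (ψ -> ψ)))) & φ = ⊥ & ⊤ = ⊥

⊥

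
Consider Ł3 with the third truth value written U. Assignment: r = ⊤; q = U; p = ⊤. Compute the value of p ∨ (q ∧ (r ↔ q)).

r ↔ q = ⊤ ↔ U = U  [1 − |1−½|]
q ∧ (r ↔ q) = U ∧ U = U
p ∨ (q ∧ (r ↔ q)) = ⊤ ∨ U = ⊤

⊤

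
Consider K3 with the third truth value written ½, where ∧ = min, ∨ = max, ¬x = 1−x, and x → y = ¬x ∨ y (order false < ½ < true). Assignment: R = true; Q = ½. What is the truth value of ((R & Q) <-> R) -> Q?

R & Q = true & ½ = ½
(R & Q) <-> R = ½ <-> true = ½
((R & Q) <-> R) -> Q = ½ -> ½ = ½  [~½ | ½]

½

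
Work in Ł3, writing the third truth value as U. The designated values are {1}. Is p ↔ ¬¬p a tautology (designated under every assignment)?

Every assignment of p over {1, U, 0} gives a value in {1}.
In particular, with p=U: p ↔ ¬¬p = 1.

Yes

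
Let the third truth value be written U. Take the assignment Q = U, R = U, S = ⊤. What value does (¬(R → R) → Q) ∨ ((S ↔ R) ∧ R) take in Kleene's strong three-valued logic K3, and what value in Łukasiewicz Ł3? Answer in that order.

In Kleene's strong three-valued logic K3: R → R = U → U = U  [¬U ∨ U]
¬(R → R) = ¬U = U
¬(R → R) → Q = U → U = U
S ↔ R = ⊤ ↔ U = U
(S ↔ R) ∧ R = U ∧ U = U
(¬(R → R) → Q) ∨ ((S ↔ R) ∧ R) = U ∨ U = U
In Łukasiewicz Ł3: R → R = U → U = ⊤
¬(R → R) = ¬⊤ = ⊥
¬(R → R) → Q = ⊥ → U = ⊤
S ↔ R = ⊤ ↔ U = U
(S ↔ R) ∧ R = U ∧ U = U
(¬(R → R) → Q) ∨ ((S ↔ R) ∧ R) = ⊤ ∨ U = ⊤
They differ because Kleene's strong three-valued logic K3 and Łukasiewicz Ł3 treat U differently under implication.

U; ⊤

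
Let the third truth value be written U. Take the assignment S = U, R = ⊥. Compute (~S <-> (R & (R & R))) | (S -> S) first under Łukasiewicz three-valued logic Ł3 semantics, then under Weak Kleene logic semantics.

⊤; U

In Łukasiewicz three-valued logic Ł3: ~S = ~U = U
R & R = ⊥ & ⊥ = ⊥
R & (R & R) = ⊥ & ⊥ = ⊥
~S <-> (R & (R & R)) = U <-> ⊥ = U  [1 − |½−0|]
S -> S = U -> U = ⊤
(~S <-> (R & (R & R))) | (S -> S) = U | ⊤ = ⊤
In Weak Kleene logic: ~S = ~U = U
R & R = ⊥ & ⊥ = ⊥
R & (R & R) = ⊥ & ⊥ = ⊥
~S <-> (R & (R & R)) = U <-> ⊥ = U
S -> S = U -> U = U  [any arg is the third value ⇒ result is the third value]
(~S <-> (R & (R & R))) | (S -> S) = U | U = U
They differ because Łukasiewicz three-valued logic Ł3 and Weak Kleene logic treat U differently under the binary connectives.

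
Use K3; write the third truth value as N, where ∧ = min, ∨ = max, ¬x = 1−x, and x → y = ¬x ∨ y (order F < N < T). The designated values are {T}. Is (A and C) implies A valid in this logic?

Countermodel: A=N, C=T gives N, which is not designated.

No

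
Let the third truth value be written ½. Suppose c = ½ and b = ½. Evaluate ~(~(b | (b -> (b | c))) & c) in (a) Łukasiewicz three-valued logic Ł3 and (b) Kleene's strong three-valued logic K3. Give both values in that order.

⊤; ½

In Łukasiewicz three-valued logic Ł3: b | c = ½ | ½ = ½
b -> (b | c) = ½ -> ½ = ⊤
b | (b -> (b | c)) = ½ | ⊤ = ⊤
~(b | (b -> (b | c))) = ~⊤ = ⊥
~(b | (b -> (b | c))) & c = ⊥ & ½ = ⊥
~(~(b | (b -> (b | c))) & c) = ~⊥ = ⊤
In Kleene's strong three-valued logic K3: b | c = ½ | ½ = ½
b -> (b | c) = ½ -> ½ = ½  [~½ | ½]
b | (b -> (b | c)) = ½ | ½ = ½
~(b | (b -> (b | c))) = ~½ = ½
~(b | (b -> (b | c))) & c = ½ & ½ = ½
~(~(b | (b -> (b | c))) & c) = ~½ = ½
They differ because Łukasiewicz three-valued logic Ł3 and Kleene's strong three-valued logic K3 treat ½ differently under implication.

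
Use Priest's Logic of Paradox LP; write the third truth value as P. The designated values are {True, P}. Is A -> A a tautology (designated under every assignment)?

Yes

Every assignment of A over {True, P, False} gives a value in {True, P}.
In particular, with A=P: A -> A = P.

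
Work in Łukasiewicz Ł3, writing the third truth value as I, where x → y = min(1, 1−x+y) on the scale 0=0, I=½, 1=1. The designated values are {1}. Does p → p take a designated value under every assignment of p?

Yes

Every assignment of p over {1, I, 0} gives a value in {1}.
In particular, with p=I: p → p = 1.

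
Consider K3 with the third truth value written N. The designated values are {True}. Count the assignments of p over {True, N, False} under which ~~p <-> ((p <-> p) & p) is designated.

p=True: True ✓
p=N: N ·
p=False: True ✓

2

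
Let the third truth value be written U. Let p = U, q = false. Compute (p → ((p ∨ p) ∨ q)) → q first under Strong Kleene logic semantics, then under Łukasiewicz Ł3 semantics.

In Strong Kleene logic: p ∨ p = U ∨ U = U
(p ∨ p) ∨ q = U ∨ false = U
p → ((p ∨ p) ∨ q) = U → U = U
(p → ((p ∨ p) ∨ q)) → q = U → false = U
In Łukasiewicz Ł3: p ∨ p = U ∨ U = U
(p ∨ p) ∨ q = U ∨ false = U
p → ((p ∨ p) ∨ q) = U → U = true  [min(1, 1−½+½)]
(p → ((p ∨ p) ∨ q)) → q = true → false = false
They differ because Strong Kleene logic and Łukasiewicz Ł3 treat U differently under implication.

U; false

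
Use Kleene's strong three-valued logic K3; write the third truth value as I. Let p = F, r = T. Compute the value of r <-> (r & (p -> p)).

p -> p = F -> F = T
r & (p -> p) = T & T = T
r <-> (r & (p -> p)) = T <-> T = T

T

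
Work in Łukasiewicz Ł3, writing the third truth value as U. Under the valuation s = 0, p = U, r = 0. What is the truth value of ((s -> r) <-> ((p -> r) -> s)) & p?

U

s -> r = 0 -> 0 = 1
p -> r = U -> 0 = U  [min(1, 1−½+0)]
(p -> r) -> s = U -> 0 = U
(s -> r) <-> ((p -> r) -> s) = 1 <-> U = U
((s -> r) <-> ((p -> r) -> s)) & p = U & U = U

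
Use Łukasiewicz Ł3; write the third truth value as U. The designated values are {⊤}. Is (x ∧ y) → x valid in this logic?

Every assignment of x, y over {⊤, U, ⊥} gives a value in {⊤}.
In particular, with x=U, y=U: (x ∧ y) → x = ⊤.

Yes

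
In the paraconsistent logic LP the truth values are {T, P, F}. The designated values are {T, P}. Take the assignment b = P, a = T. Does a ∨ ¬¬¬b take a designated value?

Yes

¬b = ¬P = P
¬¬b = ¬P = P
¬¬¬b = ¬P = P
a ∨ ¬¬¬b = T ∨ P = T
T ∈ {T, P}.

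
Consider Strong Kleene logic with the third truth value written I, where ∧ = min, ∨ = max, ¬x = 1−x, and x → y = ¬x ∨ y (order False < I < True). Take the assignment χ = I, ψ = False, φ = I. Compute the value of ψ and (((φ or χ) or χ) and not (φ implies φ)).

φ or χ = I or I = I
(φ or χ) or χ = I or I = I
φ implies φ = I implies I = I  [not I or I]
not (φ implies φ) = not I = I
((φ or χ) or χ) and not (φ implies φ) = I and I = I
ψ and (((φ or χ) or χ) and not (φ implies φ)) = False and I = False

False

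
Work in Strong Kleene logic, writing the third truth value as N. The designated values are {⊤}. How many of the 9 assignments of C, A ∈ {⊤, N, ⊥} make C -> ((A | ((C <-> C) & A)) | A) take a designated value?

5

Of the 9 assignments, 5 give a value in {⊤}.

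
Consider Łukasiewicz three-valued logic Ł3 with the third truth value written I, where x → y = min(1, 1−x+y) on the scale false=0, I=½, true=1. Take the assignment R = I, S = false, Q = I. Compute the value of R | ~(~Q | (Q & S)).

~Q = ~I = I
Q & S = I & false = false
~Q | (Q & S) = I | false = I
~(~Q | (Q & S)) = ~I = I
R | ~(~Q | (Q & S)) = I | I = I

I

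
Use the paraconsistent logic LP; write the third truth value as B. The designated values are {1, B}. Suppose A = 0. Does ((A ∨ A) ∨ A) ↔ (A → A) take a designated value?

A ∨ A = 0 ∨ 0 = 0
(A ∨ A) ∨ A = 0 ∨ 0 = 0
A → A = 0 → 0 = 1
((A ∨ A) ∨ A) ↔ (A → A) = 0 ↔ 1 = 0
0 ∉ {1, B}.

No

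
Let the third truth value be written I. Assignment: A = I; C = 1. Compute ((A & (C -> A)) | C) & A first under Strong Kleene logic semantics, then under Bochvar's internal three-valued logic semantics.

I; I

In Strong Kleene logic: C -> A = 1 -> I = I  [~1 | I]
A & (C -> A) = I & I = I
(A & (C -> A)) | C = I | 1 = 1
((A & (C -> A)) | C) & A = 1 & I = I
In Bochvar's internal three-valued logic: C -> A = 1 -> I = I  [any arg is the third value ⇒ result is the third value]
A & (C -> A) = I & I = I
(A & (C -> A)) | C = I | 1 = I
((A & (C -> A)) | C) & A = I & I = I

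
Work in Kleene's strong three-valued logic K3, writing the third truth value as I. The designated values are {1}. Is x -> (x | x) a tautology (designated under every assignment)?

Countermodel: x=I gives I, which is not designated.

No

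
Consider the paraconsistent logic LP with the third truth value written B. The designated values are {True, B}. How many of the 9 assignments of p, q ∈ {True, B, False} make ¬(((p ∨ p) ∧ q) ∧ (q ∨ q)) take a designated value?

8

Of the 9 assignments, 8 give a value in {True, B}.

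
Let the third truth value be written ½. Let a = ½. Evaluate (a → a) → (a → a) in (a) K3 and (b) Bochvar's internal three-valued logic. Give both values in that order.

In K3: a → a = ½ → ½ = ½  [¬½ ∨ ½]
a → a = ½ → ½ = ½
(a → a) → (a → a) = ½ → ½ = ½
In Bochvar's internal three-valued logic: a → a = ½ → ½ = ½  [any arg is the third value ⇒ result is the third value]
a → a = ½ → ½ = ½
(a → a) → (a → a) = ½ → ½ = ½

½; ½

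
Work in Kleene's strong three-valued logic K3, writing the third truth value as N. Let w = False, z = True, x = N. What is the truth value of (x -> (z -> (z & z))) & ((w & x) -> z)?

z & z = True & True = True
z -> (z & z) = True -> True = True
x -> (z -> (z & z)) = N -> True = True
w & x = False & N = False
(w & x) -> z = False -> True = True
(x -> (z -> (z & z))) & ((w & x) -> z) = True & True = True

True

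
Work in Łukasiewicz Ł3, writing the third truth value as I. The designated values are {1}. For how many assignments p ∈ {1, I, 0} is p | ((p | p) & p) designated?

p=1: 1 ✓
p=I: I ·
p=0: 0 ·

1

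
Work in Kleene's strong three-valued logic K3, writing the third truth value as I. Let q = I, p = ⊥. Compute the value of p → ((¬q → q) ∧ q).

¬q = ¬I = I
¬q → q = I → I = I  [¬I ∨ I]
(¬q → q) ∧ q = I ∧ I = I
p → ((¬q → q) ∧ q) = ⊥ → I = ⊤

⊤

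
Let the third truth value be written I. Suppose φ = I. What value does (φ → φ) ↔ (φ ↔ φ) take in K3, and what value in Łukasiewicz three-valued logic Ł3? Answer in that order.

I; ⊤

In K3: φ → φ = I → I = I  [¬I ∨ I]
φ ↔ φ = I ↔ I = I
(φ → φ) ↔ (φ ↔ φ) = I ↔ I = I
In Łukasiewicz three-valued logic Ł3: φ → φ = I → I = ⊤
φ ↔ φ = I ↔ I = ⊤
(φ → φ) ↔ (φ ↔ φ) = ⊤ ↔ ⊤ = ⊤
They differ because K3 and Łukasiewicz three-valued logic Ł3 treat I differently under implication.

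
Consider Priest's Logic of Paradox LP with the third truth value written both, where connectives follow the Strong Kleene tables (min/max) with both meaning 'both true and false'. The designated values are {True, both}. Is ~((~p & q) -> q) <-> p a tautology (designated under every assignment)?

No

Countermodel: p=True, q=True gives False, which is not designated.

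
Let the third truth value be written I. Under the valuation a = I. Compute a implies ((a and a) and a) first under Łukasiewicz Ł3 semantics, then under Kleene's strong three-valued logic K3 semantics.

T; I

In Łukasiewicz Ł3: a and a = I and I = I
(a and a) and a = I and I = I
a implies ((a and a) and a) = I implies I = T  [min(1, 1−½+½)]
In Kleene's strong three-valued logic K3: a and a = I and I = I
(a and a) and a = I and I = I
a implies ((a and a) and a) = I implies I = I  [not I or I]
They differ because Łukasiewicz Ł3 and Kleene's strong three-valued logic K3 treat I differently under implication.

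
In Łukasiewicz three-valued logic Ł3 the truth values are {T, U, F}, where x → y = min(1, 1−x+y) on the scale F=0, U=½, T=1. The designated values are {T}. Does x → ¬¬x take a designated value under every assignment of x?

Every assignment of x over {T, U, F} gives a value in {T}.
In particular, with x=U: x → ¬¬x = T.

Yes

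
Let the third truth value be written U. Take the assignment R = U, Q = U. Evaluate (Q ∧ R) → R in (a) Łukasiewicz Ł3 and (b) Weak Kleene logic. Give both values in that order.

In Łukasiewicz Ł3: Q ∧ R = U ∧ U = U
(Q ∧ R) → R = U → U = T  [min(1, 1−½+½)]
In Weak Kleene logic: Q ∧ R = U ∧ U = U
(Q ∧ R) → R = U → U = U  [any arg is the third value ⇒ result is the third value]
They differ because Łukasiewicz Ł3 and Weak Kleene logic treat U differently under the binary connectives.

T; U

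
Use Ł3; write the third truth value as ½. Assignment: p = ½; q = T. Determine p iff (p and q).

p and q = ½ and T = ½
p iff (p and q) = ½ iff ½ = T  [1 − |½−½|]

T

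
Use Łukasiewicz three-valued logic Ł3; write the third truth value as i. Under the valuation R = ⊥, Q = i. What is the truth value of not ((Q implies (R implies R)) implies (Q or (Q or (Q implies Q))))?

⊥

R implies R = ⊥ implies ⊥ = ⊤
Q implies (R implies R) = i implies ⊤ = ⊤
Q implies Q = i implies i = ⊤
Q or (Q implies Q) = i or ⊤ = ⊤
Q or (Q or (Q implies Q)) = i or ⊤ = ⊤
(Q implies (R implies R)) implies (Q or (Q or (Q implies Q))) = ⊤ implies ⊤ = ⊤
not ((Q implies (R implies R)) implies (Q or (Q or (Q implies Q)))) = not ⊤ = ⊥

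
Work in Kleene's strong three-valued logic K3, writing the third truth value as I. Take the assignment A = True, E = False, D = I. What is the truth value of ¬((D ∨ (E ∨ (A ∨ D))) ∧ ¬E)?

False

A ∨ D = True ∨ I = True
E ∨ (A ∨ D) = False ∨ True = True
D ∨ (E ∨ (A ∨ D)) = I ∨ True = True
¬E = ¬False = True
(D ∨ (E ∨ (A ∨ D))) ∧ ¬E = True ∧ True = True
¬((D ∨ (E ∨ (A ∨ D))) ∧ ¬E) = ¬True = False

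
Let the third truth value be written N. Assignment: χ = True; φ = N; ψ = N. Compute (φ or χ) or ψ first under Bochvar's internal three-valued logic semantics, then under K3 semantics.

In Bochvar's internal three-valued logic: φ or χ = N or True = N
(φ or χ) or ψ = N or N = N
In K3: φ or χ = N or True = True
(φ or χ) or ψ = True or N = True
They differ because Bochvar's internal three-valued logic and K3 treat N differently under the binary connectives.

N; True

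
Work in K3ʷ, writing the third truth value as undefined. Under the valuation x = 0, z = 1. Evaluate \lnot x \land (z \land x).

0

\lnot x = \lnot 0 = 1
z \land x = 1 \land 0 = 0
\lnot x \land (z \land x) = 1 \land 0 = 0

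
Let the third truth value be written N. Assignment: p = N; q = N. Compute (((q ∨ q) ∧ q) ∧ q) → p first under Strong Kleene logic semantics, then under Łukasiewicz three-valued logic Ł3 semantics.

In Strong Kleene logic: q ∨ q = N ∨ N = N
(q ∨ q) ∧ q = N ∧ N = N
((q ∨ q) ∧ q) ∧ q = N ∧ N = N
(((q ∨ q) ∧ q) ∧ q) → p = N → N = N  [¬N ∨ N]
In Łukasiewicz three-valued logic Ł3: q ∨ q = N ∨ N = N
(q ∨ q) ∧ q = N ∧ N = N
((q ∨ q) ∧ q) ∧ q = N ∧ N = N
(((q ∨ q) ∧ q) ∧ q) → p = N → N = T
They differ because Strong Kleene logic and Łukasiewicz three-valued logic Ł3 treat N differently under implication.

N; T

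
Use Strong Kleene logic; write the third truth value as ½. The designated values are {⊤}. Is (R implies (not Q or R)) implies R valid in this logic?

Countermodel: R=½, Q=⊤ gives ½, which is not designated.

No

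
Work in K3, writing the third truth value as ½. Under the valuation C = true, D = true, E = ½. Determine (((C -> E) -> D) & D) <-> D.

true

C -> E = true -> ½ = ½  [~true | ½]
(C -> E) -> D = ½ -> true = true
((C -> E) -> D) & D = true & true = true
(((C -> E) -> D) & D) <-> D = true <-> true = true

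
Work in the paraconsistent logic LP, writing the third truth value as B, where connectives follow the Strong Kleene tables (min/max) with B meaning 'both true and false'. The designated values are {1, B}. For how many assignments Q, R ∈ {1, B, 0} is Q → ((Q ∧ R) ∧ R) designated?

Of the 9 assignments, 8 give a value in {1, B}.

8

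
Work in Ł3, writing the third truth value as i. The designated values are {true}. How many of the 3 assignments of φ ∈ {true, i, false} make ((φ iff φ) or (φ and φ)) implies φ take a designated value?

φ=true: true ✓
φ=i: i ·
φ=false: false ·

1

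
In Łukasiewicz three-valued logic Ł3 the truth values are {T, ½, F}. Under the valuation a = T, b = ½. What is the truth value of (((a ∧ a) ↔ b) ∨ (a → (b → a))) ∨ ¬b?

T

a ∧ a = T ∧ T = T
(a ∧ a) ↔ b = T ↔ ½ = ½
b → a = ½ → T = T
a → (b → a) = T → T = T
((a ∧ a) ↔ b) ∨ (a → (b → a)) = ½ ∨ T = T
¬b = ¬½ = ½
(((a ∧ a) ↔ b) ∨ (a → (b → a))) ∨ ¬b = T ∨ ½ = T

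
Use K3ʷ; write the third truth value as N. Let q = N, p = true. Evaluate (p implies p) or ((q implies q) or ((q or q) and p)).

p implies p = true implies true = true
q implies q = N implies N = N  [any arg is the third value ⇒ result is the third value]
q or q = N or N = N
(q or q) and p = N and true = N
(q implies q) or ((q or q) and p) = N or N = N
(p implies p) or ((q implies q) or ((q or q) and p)) = true or N = N

N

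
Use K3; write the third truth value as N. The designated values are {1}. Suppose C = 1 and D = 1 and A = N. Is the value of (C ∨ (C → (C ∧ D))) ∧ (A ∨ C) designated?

Yes

C ∧ D = 1 ∧ 1 = 1
C → (C ∧ D) = 1 → 1 = 1
C ∨ (C → (C ∧ D)) = 1 ∨ 1 = 1
A ∨ C = N ∨ 1 = 1
(C ∨ (C → (C ∧ D))) ∧ (A ∨ C) = 1 ∧ 1 = 1
1 ∈ {1}.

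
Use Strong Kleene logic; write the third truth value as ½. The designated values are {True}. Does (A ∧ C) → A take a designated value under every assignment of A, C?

Countermodel: A=½, C=True gives ½, which is not designated.

No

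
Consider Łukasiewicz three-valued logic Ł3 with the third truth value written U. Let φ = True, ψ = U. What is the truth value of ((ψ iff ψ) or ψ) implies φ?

ψ iff ψ = U iff U = True
(ψ iff ψ) or ψ = True or U = True
((ψ iff ψ) or ψ) implies φ = True implies True = True

True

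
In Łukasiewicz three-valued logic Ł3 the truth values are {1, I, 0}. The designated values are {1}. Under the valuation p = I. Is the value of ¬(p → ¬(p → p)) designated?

No

p → p = I → I = 1
¬(p → p) = ¬1 = 0
p → ¬(p → p) = I → 0 = I
¬(p → ¬(p → p)) = ¬I = I
I ∉ {1}.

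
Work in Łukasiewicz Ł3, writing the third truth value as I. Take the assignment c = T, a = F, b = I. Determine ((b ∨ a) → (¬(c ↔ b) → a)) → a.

b ∨ a = I ∨ F = I
c ↔ b = T ↔ I = I
¬(c ↔ b) = ¬I = I
¬(c ↔ b) → a = I → F = I
(b ∨ a) → (¬(c ↔ b) → a) = I → I = T
((b ∨ a) → (¬(c ↔ b) → a)) → a = T → F = F

F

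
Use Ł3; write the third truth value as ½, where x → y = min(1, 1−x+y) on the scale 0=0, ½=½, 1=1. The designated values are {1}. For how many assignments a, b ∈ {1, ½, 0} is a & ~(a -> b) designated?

1

Designated under: (a=1, b=0).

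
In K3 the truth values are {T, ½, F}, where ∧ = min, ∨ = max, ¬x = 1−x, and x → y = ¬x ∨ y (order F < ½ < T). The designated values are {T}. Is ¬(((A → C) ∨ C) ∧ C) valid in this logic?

Countermodel: A=T, C=T gives F, which is not designated.

No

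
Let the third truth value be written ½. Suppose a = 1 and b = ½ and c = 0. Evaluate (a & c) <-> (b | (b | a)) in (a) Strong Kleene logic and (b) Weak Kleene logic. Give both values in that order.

In Strong Kleene logic: a & c = 1 & 0 = 0
b | a = ½ | 1 = 1
b | (b | a) = ½ | 1 = 1
(a & c) <-> (b | (b | a)) = 0 <-> 1 = 0
In Weak Kleene logic: a & c = 1 & 0 = 0
b | a = ½ | 1 = ½
b | (b | a) = ½ | ½ = ½
(a & c) <-> (b | (b | a)) = 0 <-> ½ = ½
They differ because Strong Kleene logic and Weak Kleene logic treat ½ differently under the binary connectives.

0; ½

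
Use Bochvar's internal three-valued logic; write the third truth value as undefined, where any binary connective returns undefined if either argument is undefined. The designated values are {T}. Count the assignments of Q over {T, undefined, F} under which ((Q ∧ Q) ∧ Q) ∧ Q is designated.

1

Q=T: T ✓
Q=undefined: undefined ·
Q=F: F ·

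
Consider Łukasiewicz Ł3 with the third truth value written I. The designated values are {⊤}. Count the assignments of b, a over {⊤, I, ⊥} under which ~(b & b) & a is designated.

1

Designated under: (b=⊥, a=⊤).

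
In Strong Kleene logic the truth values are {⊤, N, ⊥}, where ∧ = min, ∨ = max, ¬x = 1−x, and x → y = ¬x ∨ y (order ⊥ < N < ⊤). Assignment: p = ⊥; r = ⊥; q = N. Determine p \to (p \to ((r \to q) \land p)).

⊤

r \to q = ⊥ \to N = ⊤
(r \to q) \land p = ⊤ \land ⊥ = ⊥
p \to ((r \to q) \land p) = ⊥ \to ⊥ = ⊤
p \to (p \to ((r \to q) \land p)) = ⊥ \to ⊤ = ⊤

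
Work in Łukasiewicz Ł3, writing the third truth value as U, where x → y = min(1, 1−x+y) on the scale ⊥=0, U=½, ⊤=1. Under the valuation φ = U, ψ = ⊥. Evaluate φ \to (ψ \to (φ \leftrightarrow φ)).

⊤

φ \leftrightarrow φ = U \leftrightarrow U = ⊤  [1 − |½−½|]
ψ \to (φ \leftrightarrow φ) = ⊥ \to ⊤ = ⊤
φ \to (ψ \to (φ \leftrightarrow φ)) = U \to ⊤ = ⊤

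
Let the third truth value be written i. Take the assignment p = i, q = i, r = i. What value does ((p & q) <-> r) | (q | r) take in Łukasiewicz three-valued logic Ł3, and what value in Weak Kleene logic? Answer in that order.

In Łukasiewicz three-valued logic Ł3: p & q = i & i = i
(p & q) <-> r = i <-> i = ⊤
q | r = i | i = i
((p & q) <-> r) | (q | r) = ⊤ | i = ⊤
In Weak Kleene logic: p & q = i & i = i
(p & q) <-> r = i <-> i = i
q | r = i | i = i
((p & q) <-> r) | (q | r) = i | i = i
They differ because Łukasiewicz three-valued logic Ł3 and Weak Kleene logic treat i differently under the binary connectives.

⊤; i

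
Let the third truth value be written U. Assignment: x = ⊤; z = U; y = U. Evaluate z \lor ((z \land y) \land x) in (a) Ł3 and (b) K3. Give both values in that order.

In Ł3: z \land y = U \land U = U
(z \land y) \land x = U \land ⊤ = U
z \lor ((z \land y) \land x) = U \lor U = U
In K3: z \land y = U \land U = U
(z \land y) \land x = U \land ⊤ = U
z \lor ((z \land y) \land x) = U \lor U = U

U; U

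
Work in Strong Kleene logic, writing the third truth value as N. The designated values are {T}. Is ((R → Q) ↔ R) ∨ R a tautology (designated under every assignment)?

No

Countermodel: R=N, Q=T gives N, which is not designated.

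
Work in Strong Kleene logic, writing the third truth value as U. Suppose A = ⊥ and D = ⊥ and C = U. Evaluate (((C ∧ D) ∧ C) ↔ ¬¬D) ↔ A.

⊥

C ∧ D = U ∧ ⊥ = ⊥
(C ∧ D) ∧ C = ⊥ ∧ U = ⊥
¬D = ¬⊥ = ⊤
¬¬D = ¬⊤ = ⊥
((C ∧ D) ∧ C) ↔ ¬¬D = ⊥ ↔ ⊥ = ⊤
(((C ∧ D) ∧ C) ↔ ¬¬D) ↔ A = ⊤ ↔ ⊥ = ⊥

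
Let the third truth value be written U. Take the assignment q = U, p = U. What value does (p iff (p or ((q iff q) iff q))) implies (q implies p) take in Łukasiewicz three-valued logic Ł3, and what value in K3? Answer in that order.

1; U

In Łukasiewicz three-valued logic Ł3: q iff q = U iff U = 1  [1 − |½−½|]
(q iff q) iff q = 1 iff U = U
p or ((q iff q) iff q) = U or U = U
p iff (p or ((q iff q) iff q)) = U iff U = 1
q implies p = U implies U = 1
(p iff (p or ((q iff q) iff q))) implies (q implies p) = 1 implies 1 = 1
In K3: q iff q = U iff U = U
(q iff q) iff q = U iff U = U
p or ((q iff q) iff q) = U or U = U
p iff (p or ((q iff q) iff q)) = U iff U = U
q implies p = U implies U = U
(p iff (p or ((q iff q) iff q))) implies (q implies p) = U implies U = U
They differ because Łukasiewicz three-valued logic Ł3 and K3 treat U differently under implication.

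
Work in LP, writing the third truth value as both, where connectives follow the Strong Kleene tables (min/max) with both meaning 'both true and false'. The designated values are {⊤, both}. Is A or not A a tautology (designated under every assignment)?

Every assignment of A over {⊤, both, ⊥} gives a value in {⊤, both}.
In particular, with A=both: A or not A = both.

Yes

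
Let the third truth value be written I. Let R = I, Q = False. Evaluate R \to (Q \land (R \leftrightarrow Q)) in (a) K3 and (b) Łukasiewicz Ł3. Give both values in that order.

In K3: R \leftrightarrow Q = I \leftrightarrow False = I
Q \land (R \leftrightarrow Q) = False \land I = False
R \to (Q \land (R \leftrightarrow Q)) = I \to False = I
In Łukasiewicz Ł3: R \leftrightarrow Q = I \leftrightarrow False = I  [1 − |½−0|]
Q \land (R \leftrightarrow Q) = False \land I = False
R \to (Q \land (R \leftrightarrow Q)) = I \to False = I

I; I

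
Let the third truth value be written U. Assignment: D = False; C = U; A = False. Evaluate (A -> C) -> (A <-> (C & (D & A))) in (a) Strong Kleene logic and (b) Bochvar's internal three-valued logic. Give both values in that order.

True; U

In Strong Kleene logic: A -> C = False -> U = True  [~False | U]
D & A = False & False = False
C & (D & A) = U & False = False
A <-> (C & (D & A)) = False <-> False = True
(A -> C) -> (A <-> (C & (D & A))) = True -> True = True
In Bochvar's internal three-valued logic: A -> C = False -> U = U  [any arg is the third value ⇒ result is the third value]
D & A = False & False = False
C & (D & A) = U & False = U
A <-> (C & (D & A)) = False <-> U = U
(A -> C) -> (A <-> (C & (D & A))) = U -> U = U
They differ because Strong Kleene logic and Bochvar's internal three-valued logic treat U differently under the binary connectives.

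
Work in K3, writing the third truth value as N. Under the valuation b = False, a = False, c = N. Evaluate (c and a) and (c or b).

c and a = N and False = False
c or b = N or False = N
(c and a) and (c or b) = False and N = False

False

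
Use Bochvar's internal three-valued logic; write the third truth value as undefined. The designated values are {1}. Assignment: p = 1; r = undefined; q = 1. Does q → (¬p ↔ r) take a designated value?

¬p = ¬1 = 0
¬p ↔ r = 0 ↔ undefined = undefined
q → (¬p ↔ r) = 1 → undefined = undefined  [any arg is the third value ⇒ result is the third value]
undefined ∉ {1}.

No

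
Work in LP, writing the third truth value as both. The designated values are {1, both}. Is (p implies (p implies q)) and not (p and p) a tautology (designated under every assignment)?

Countermodel: p=1, q=1 gives 0, which is not designated.

No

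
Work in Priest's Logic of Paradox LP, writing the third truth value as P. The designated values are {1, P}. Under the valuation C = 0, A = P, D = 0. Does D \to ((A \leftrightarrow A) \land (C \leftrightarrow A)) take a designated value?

Yes

A \leftrightarrow A = P \leftrightarrow P = P
C \leftrightarrow A = 0 \leftrightarrow P = P
(A \leftrightarrow A) \land (C \leftrightarrow A) = P \land P = P
D \to ((A \leftrightarrow A) \land (C \leftrightarrow A)) = 0 \to P = 1  [\lnot 0 \lor P]
1 ∈ {1, P}.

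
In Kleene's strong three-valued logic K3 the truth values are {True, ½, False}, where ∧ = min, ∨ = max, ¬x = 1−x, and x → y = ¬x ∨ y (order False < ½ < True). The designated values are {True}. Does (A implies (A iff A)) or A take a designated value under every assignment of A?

No

Countermodel: A=½ gives ½, which is not designated.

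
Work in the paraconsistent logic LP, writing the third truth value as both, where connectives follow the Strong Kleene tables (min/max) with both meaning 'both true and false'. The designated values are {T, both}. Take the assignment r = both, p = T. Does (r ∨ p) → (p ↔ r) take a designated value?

r ∨ p = both ∨ T = T
p ↔ r = T ↔ both = both
(r ∨ p) → (p ↔ r) = T → both = both  [¬T ∨ both]
both ∈ {T, both}.

Yes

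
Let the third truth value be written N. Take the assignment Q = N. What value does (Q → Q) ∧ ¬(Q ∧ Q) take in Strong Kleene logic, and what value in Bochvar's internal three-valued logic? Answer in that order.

N; N

In Strong Kleene logic: Q → Q = N → N = N  [¬N ∨ N]
Q ∧ Q = N ∧ N = N
¬(Q ∧ Q) = ¬N = N
(Q → Q) ∧ ¬(Q ∧ Q) = N ∧ N = N
In Bochvar's internal three-valued logic: Q → Q = N → N = N
Q ∧ Q = N ∧ N = N
¬(Q ∧ Q) = ¬N = N
(Q → Q) ∧ ¬(Q ∧ Q) = N ∧ N = N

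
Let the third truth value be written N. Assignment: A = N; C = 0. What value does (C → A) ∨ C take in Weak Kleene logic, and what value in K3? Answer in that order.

N; 1

In Weak Kleene logic: C → A = 0 → N = N
(C → A) ∨ C = N ∨ 0 = N
In K3: C → A = 0 → N = 1
(C → A) ∨ C = 1 ∨ 0 = 1
They differ because Weak Kleene logic and K3 treat N differently under the binary connectives.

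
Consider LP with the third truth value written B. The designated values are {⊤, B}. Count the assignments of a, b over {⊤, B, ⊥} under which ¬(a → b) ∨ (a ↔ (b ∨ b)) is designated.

8

Of the 9 assignments, 8 give a value in {⊤, B}.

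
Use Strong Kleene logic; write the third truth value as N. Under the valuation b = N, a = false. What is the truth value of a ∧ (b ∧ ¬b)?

false

¬b = ¬N = N
b ∧ ¬b = N ∧ N = N
a ∧ (b ∧ ¬b) = false ∧ N = false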